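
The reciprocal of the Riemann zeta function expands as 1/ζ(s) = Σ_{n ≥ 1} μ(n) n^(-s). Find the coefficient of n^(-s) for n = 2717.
μ(2717) = -1

Factor n = 2717 = 11 · 13 · 19. μ(n) = 0 if any exponent ≥ 2 (not squarefree); otherwise μ(n) = (−1)^{ω(n)} where ω(n) is the number of distinct prime factors. Applying: μ(2717) = -1.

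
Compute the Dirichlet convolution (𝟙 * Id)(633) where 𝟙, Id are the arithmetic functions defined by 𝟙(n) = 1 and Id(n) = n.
(𝟙 * Id)(633) = 848

Divisors of 633: [1, 3, 211, 633]. For each d | 633:
  d = 1: 𝟙(1) · Id(633/1) = 1 · 633 = 633
  d = 3: 𝟙(3) · Id(633/3) = 1 · 211 = 211
  d = 211: 𝟙(211) · Id(633/211) = 1 · 3 = 3
  d = 633: 𝟙(633) · Id(633/633) = 1 · 1 = 1
Summing: (𝟙 * Id)(633) = 633 + 211 + 3 + 1 = 848.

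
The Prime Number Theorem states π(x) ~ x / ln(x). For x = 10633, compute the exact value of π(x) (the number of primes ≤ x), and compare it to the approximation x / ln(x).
π(10633) = 1297;  x/ln(x) ≈ 1146.82;  relative error ≈ 11.58%.

Directly count primes up to 10633: π(10633) = 1297. The PNT approximation gives 10633/ln(10633) ≈ 10633/9.27172 ≈ 1146.82. Relative error (π(x) − x/ln(x)) / π(x) ≈ 11.58%; the approximation is known to undercount slightly (Li(x) is a better estimate).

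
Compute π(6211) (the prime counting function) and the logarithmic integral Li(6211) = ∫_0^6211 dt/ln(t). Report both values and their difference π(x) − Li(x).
π(6211) = 808;  Li(6211) ≈ 824.62;  π(x) − Li(x) ≈ -16.62.

Direct count of primes ≤ 6211 gives π(6211) = 808. Numerical evaluation of the logarithmic integral gives Li(6211) ≈ 824.62. The difference π(x) − Li(x) ≈ -16.62 is typically negative for small/moderate x (Li(x) overestimates), though Littlewood's theorem shows this sign changes infinitely often.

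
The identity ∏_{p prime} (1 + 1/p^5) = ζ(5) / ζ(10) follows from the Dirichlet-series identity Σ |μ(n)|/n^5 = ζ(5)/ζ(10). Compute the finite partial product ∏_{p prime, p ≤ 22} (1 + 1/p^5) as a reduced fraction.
∏ = 405833785877367637916288/391770333462674252324875

The primes p ≤ 22 are [2, 3, 5, 7, 11, 13, 17, 19]. For each, (1 + 1/p^5) = (p^5 + 1)/p^5. Multiplying these fractions over p ∈ [2, 3, 5, 7, 11, 13, 17, 19] gives 405833785877367637916288/391770333462674252324875. (In the limit P → ∞ this tends to ζ(5)/ζ(10).)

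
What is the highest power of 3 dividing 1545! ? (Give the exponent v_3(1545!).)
v_3(1545!) = 770

Legendre's formula: v_p(n!) = Σ_{k ≥ 1} ⌊n / p^k⌋. For p = 3, n = 1545, the terms are:
  ⌊1545/3^1⌋ = ⌊1545/3⌋ = 515
  ⌊1545/3^2⌋ = ⌊1545/9⌋ = 171
  ⌊1545/3^3⌋ = ⌊1545/27⌋ = 57
  ⌊1545/3^4⌋ = ⌊1545/81⌋ = 19
  ⌊1545/3^5⌋ = ⌊1545/243⌋ = 6
  ⌊1545/3^6⌋ = ⌊1545/729⌋ = 2
(the next term ⌊1545/3^7⌋ = 0, terminating the sum). Summing: v_3(1545!) = 515 + 171 + 57 + 19 + 6 + 2 = 770.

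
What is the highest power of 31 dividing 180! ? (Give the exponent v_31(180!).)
v_31(180!) = 5

Legendre's formula: v_p(n!) = Σ_{k ≥ 1} ⌊n / p^k⌋. For p = 31, n = 180, the terms are:
  ⌊180/31^1⌋ = ⌊180/31⌋ = 5
(the next term ⌊180/31^2⌋ = 0, terminating the sum). Summing: v_31(180!) = 5 = 5.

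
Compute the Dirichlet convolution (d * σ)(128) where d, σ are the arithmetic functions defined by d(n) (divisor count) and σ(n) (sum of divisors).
(d * σ)(128) = 968

Divisors of 128: [1, 2, 4, 8, 16, 32, 64, 128]. For each d | 128:
  d = 1: d(1) · σ(128/1) = 1 · 255 = 255
  d = 2: d(2) · σ(128/2) = 2 · 127 = 254
  d = 4: d(4) · σ(128/4) = 3 · 63 = 189
  d = 8: d(8) · σ(128/8) = 4 · 31 = 124
  d = 16: d(16) · σ(128/16) = 5 · 15 = 75
  d = 32: d(32) · σ(128/32) = 6 · 7 = 42
  d = 64: d(64) · σ(128/64) = 7 · 3 = 21
  d = 128: d(128) · σ(128/128) = 8 · 1 = 8
Summing: (d * σ)(128) = 255 + 254 + 189 + 124 + 75 + 42 + 21 + 8 = 968.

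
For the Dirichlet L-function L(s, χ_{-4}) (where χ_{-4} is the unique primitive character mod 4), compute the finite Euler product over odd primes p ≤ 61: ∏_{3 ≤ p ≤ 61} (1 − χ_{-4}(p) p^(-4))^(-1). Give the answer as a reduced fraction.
∏ = 81934214988902113115031508050672702841756592198516788686922065253543/82850154482442028729801746725895742819441886414557775886809038848000

The odd primes p ≤ 61 are [3, 5, 7, 11, 13, 17, 19, 23, 29, 31, 37, 41, 43, 47, 53, 59, 61]. For each, χ(p) = 1 if p ≡ 1 mod 4, χ(p) = −1 if p ≡ 3 mod 4. Taking (1 − χ(p)/p^4)^(-1) = p^4/(p^4 − χ(p)): (1 − (-1)/3^4)^(-1) · (1 − (1)/5^4)^(-1) · (1 − (-1)/7^4)^(-1) · (1 − (-1)/11^4)^(-1) · (1 − (1)/13^4)^(-1) · (1 − (1)/17^4)^(-1) · (1 − (-1)/19^4)^(-1) · (1 − (-1)/23^4)^(-1) · (1 − (1)/29^4)^(-1) · (1 − (-1)/31^4)^(-1) · (1 − (1)/37^4)^(-1) · (1 − (1)/41^4)^(-1) · (1 − (-1)/43^4)^(-1) · (1 − (-1)/47^4)^(-1) · (1 − (1)/53^4)^(-1) · (1 − (-1)/59^4)^(-1) · (1 − (1)/61^4)^(-1) = 81934214988902113115031508050672702841756592198516788686922065253543/82850154482442028729801746725895742819441886414557775886809038848000.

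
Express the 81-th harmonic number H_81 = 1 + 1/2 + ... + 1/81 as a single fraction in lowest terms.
H_81 = 44031838385838021258243173365847173/8845597978580177157715301537899200

Direct summation: H_81 = 1 + 1/2 + ... + 1/81. The least common denominator is lcm(1, ..., 81) = 97301577764381948734868316916891200; over this denominator the numerator is 97301577764381948734868316916891200 + 48650788882190974367434158458445600 + 32433859254793982911622772305630400 + 24325394441095487183717079229222800 + 19460315552876389746973663383378240 + 16216929627396991455811386152815200 + 13900225394911706962124045273841600 + 12162697220547743591858539614611400 + 10811286418264660970540924101876800 + 9730157776438194873486831691689120 + 8845597978580177157715301537899200 + 8108464813698495727905693076407600 + 7484736751106303748836024378222400 + 6950112697455853481062022636920800 + 6486771850958796582324554461126080 + 6081348610273871795929269807305700 + 5723622221434232278521665700993600 + 5405643209132330485270462050938400 + 5121135671809576249203595627204800 + 4865078888219097436743415845844560 + 4633408464970568987374681757947200 + 4422798989290088578857650768949600 + 4230503381060084727602970300734400 + 4054232406849247863952846538203800 + 3892063110575277949394732676675648 + 3742368375553151874418012189111200 + 3603762139421553656846974700625600 + 3475056348727926740531011318460400 + 3355226819461446508098907479892800 + 3243385925479398291162277230563040 + 3138760573044578991447365061835200 + 3040674305136935897964634903652850 + 2948532659526725719238433845966400 + 2861811110717116139260832850496800 + 2780045078982341392424809054768320 + 2702821604566165242635231025469200 + 2629772372010322938780224781537600 + 2560567835904788124601797813602400 + 2494912250368767916278674792740800 + 2432539444109548718371707922922280 + 2373209213765413383777276022363200 + 2316704232485284493687340878973600 + 2262827389869347644996937602718400 + 2211399494645044289428825384474800 + 2162257283652932194108184820375360 + 2115251690530042363801485150367200 + 2070246335412381887975921636529600 + 2027116203424623931976423269101900 + 1985746484987386708874863610548800 + 1946031555287638974697366338337824 + 1907874073811410759507221900331200 + 1871184187776575937209006094555600 + 1835878825743055636506949375790400 + 1801881069710776828423487350312800 + 1769119595716035431543060307579840 + 1737528174363963370265505659230200 + 1707045223936525416401198542401600 + 1677613409730723254049453739946400 + 1649179284142066927709632490116800 + 1621692962739699145581138615281520 + 1595107832202982766145382244539200 + 1569380286522289495723682530917600 + 1544469488323522995791560585982400 + 1520337152568467948982317451826425 + 1496947350221260749767204875644480 + 1474266329763362859619216922983200 + 1452262354692267891565198759953600 + 1430905555358558069630416425248400 + 1410167793686694909200990100244800 + 1390022539491170696212404527384160 + 1370444757244816179364342491787200 + 1351410802283082621317615512734600 + 1332898325539478749792716670094400 + 1314886186005161469390112390768800 + 1297354370191759316464910892225216 + 1280283917952394062300898906801200 + 1263656854082882451102185933985600 + 1247456125184383958139337396370400 + 1231665541321290490314788821732800 + 1216269722054774359185853961461140 + 1201254046473851218948991566875200 = 484350222244218233840674907024318903, so H_81 = 484350222244218233840674907024318903/97301577764381948734868316916891200; reducing by gcd(484350222244218233840674907024318903, 97301577764381948734868316916891200) = 11 gives 44031838385838021258243173365847173/8845597978580177157715301537899200 ≈ 4.97782. (The PNT-adjacent estimate ln(81) + γ ≈ 4.97166 matches within O(1/n).)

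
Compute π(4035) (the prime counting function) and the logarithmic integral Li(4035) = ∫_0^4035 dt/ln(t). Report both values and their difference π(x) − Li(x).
π(4035) = 557;  Li(4035) ≈ 569.58;  π(x) − Li(x) ≈ -12.58.

Direct count of primes ≤ 4035 gives π(4035) = 557. Numerical evaluation of the logarithmic integral gives Li(4035) ≈ 569.58. The difference π(x) − Li(x) ≈ -12.58 is typically negative for small/moderate x (Li(x) overestimates), though Littlewood's theorem shows this sign changes infinitely often.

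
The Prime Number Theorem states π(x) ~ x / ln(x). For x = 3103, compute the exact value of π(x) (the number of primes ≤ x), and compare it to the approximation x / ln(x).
π(3103) = 442;  x/ln(x) ≈ 385.94;  relative error ≈ 12.68%.

Directly count primes up to 3103: π(3103) = 442. The PNT approximation gives 3103/ln(3103) ≈ 3103/8.04012 ≈ 385.94. Relative error (π(x) − x/ln(x)) / π(x) ≈ 12.68%; the approximation is known to undercount slightly (Li(x) is a better estimate).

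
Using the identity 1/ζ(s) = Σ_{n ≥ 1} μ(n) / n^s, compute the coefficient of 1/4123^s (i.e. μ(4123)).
μ(4123) = -1

Factor n = 4123 = 7 · 19 · 31. μ(n) = 0 if any exponent ≥ 2 (not squarefree); otherwise μ(n) = (−1)^{ω(n)} where ω(n) is the number of distinct prime factors. Applying: μ(4123) = -1.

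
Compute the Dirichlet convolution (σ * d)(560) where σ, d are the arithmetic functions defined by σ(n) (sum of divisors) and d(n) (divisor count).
(σ * d)(560) = 7920

Divisors of 560: [1, 2, 4, 5, 7, 8, 10, 14, 16, 20, 28, 35, 40, 56, 70, 80, 112, 140, 280, 560]. For each d | 560:
  d = 1: σ(1) · d(560/1) = 1 · 20 = 20
  d = 2: σ(2) · d(560/2) = 3 · 16 = 48
  d = 4: σ(4) · d(560/4) = 7 · 12 = 84
  d = 5: σ(5) · d(560/5) = 6 · 10 = 60
  d = 7: σ(7) · d(560/7) = 8 · 10 = 80
  d = 8: σ(8) · d(560/8) = 15 · 8 = 120
  d = 10: σ(10) · d(560/10) = 18 · 8 = 144
  d = 14: σ(14) · d(560/14) = 24 · 8 = 192
  d = 16: σ(16) · d(560/16) = 31 · 4 = 124
  d = 20: σ(20) · d(560/20) = 42 · 6 = 252
  d = 28: σ(28) · d(560/28) = 56 · 6 = 336
  d = 35: σ(35) · d(560/35) = 48 · 5 = 240
  d = 40: σ(40) · d(560/40) = 90 · 4 = 360
  d = 56: σ(56) · d(560/56) = 120 · 4 = 480
  d = 70: σ(70) · d(560/70) = 144 · 4 = 576
  d = 80: σ(80) · d(560/80) = 186 · 2 = 372
  d = 112: σ(112) · d(560/112) = 248 · 2 = 496
  d = 140: σ(140) · d(560/140) = 336 · 3 = 1008
  d = 280: σ(280) · d(560/280) = 720 · 2 = 1440
  d = 560: σ(560) · d(560/560) = 1488 · 1 = 1488
Summing: (σ * d)(560) = 20 + 48 + 84 + 60 + 80 + 120 + 144 + 192 + 124 + 252 + 336 + 240 + 360 + 480 + 576 + 372 + 496 + 1008 + 1440 + 1488 = 7920.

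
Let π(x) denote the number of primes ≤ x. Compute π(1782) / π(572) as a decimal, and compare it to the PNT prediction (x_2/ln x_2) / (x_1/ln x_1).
π(1782)/π(572) = 275/105 ≈ 2.6190;  PNT prediction ≈ 2.6424.

π(572) = 105 and π(1782) = 275, so π(1782)/π(572) ≈ 2.6190. The PNT-predicted ratio is (1782/ln(1782)) / (572/ln(572)) ≈ 2.6424. The two agree to within a few percent, as expected.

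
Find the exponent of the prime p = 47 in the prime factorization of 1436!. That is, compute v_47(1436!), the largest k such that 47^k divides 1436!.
v_47(1436!) = 30

Legendre's formula: v_p(n!) = Σ_{k ≥ 1} ⌊n / p^k⌋. For p = 47, n = 1436, the terms are:
  ⌊1436/47^1⌋ = ⌊1436/47⌋ = 30
(the next term ⌊1436/47^2⌋ = 0, terminating the sum). Summing: v_47(1436!) = 30 = 30.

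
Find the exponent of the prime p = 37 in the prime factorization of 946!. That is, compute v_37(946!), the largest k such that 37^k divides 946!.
v_37(946!) = 25

Legendre's formula: v_p(n!) = Σ_{k ≥ 1} ⌊n / p^k⌋. For p = 37, n = 946, the terms are:
  ⌊946/37^1⌋ = ⌊946/37⌋ = 25
(the next term ⌊946/37^2⌋ = 0, terminating the sum). Summing: v_37(946!) = 25 = 25.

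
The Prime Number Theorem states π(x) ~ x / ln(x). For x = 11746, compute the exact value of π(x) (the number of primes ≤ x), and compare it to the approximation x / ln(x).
π(11746) = 1409;  x/ln(x) ≈ 1253.41;  relative error ≈ 11.04%.

Directly count primes up to 11746: π(11746) = 1409. The PNT approximation gives 11746/ln(11746) ≈ 11746/9.37127 ≈ 1253.41. Relative error (π(x) − x/ln(x)) / π(x) ≈ 11.04%; the approximation is known to undercount slightly (Li(x) is a better estimate).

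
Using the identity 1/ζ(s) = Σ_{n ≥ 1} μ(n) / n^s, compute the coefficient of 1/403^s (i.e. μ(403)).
μ(403) = 1

Factor n = 403 = 13 · 31. μ(n) = 0 if any exponent ≥ 2 (not squarefree); otherwise μ(n) = (−1)^{ω(n)} where ω(n) is the number of distinct prime factors. Applying: μ(403) = 1.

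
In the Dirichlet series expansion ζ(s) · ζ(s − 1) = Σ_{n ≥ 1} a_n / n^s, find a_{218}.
σ(218) = 330

In the product (Σ m^0/m^s)(Σ k / k^s) = Σ (Σ_{d | n} d) / n^s, the coefficient of 1/n^s is σ(n) = Σ_{d | n} d. For n = 218, divisors are [1, 2, 109, 218]; summing: σ(218) = 330.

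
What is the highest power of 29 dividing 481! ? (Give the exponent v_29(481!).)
v_29(481!) = 16

Legendre's formula: v_p(n!) = Σ_{k ≥ 1} ⌊n / p^k⌋. For p = 29, n = 481, the terms are:
  ⌊481/29^1⌋ = ⌊481/29⌋ = 16
(the next term ⌊481/29^2⌋ = 0, terminating the sum). Summing: v_29(481!) = 16 = 16.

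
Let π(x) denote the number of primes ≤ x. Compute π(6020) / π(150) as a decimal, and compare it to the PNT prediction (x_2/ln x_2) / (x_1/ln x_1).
π(6020)/π(150) = 785/35 ≈ 22.4286;  PNT prediction ≈ 23.1066.

π(150) = 35 and π(6020) = 785, so π(6020)/π(150) ≈ 22.4286. The PNT-predicted ratio is (6020/ln(6020)) / (150/ln(150)) ≈ 23.1066. The two agree to within a few percent, as expected.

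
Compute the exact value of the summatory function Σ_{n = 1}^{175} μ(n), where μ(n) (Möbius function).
Σ_{n ≤ 175} μ(n) = -4

Compute μ(n) for each 1 ≤ n ≤ 175: μ(1) = 1, μ(2) = -1, μ(3) = -1, μ(4) = 0, μ(5) = -1, μ(6) = 1, μ(7) = -1, μ(8) = 0, μ(9) = 0, μ(10) = 1, μ(11) = -1, μ(12) = 0, μ(13) = -1, μ(14) = 1, μ(15) = 1, μ(16) = 0, μ(17) = -1, μ(18) = 0, μ(19) = -1, μ(20) = 0, μ(21) = 1, μ(22) = 1, μ(23) = -1, μ(24) = 0, μ(25) = 0, μ(26) = 1, μ(27) = 0, μ(28) = 0, μ(29) = -1, μ(30) = -1, μ(31) = -1, μ(32) = 0, μ(33) = 1, μ(34) = 1, μ(35) = 1, μ(36) = 0, μ(37) = -1, μ(38) = 1, μ(39) = 1, μ(40) = 0, μ(41) = -1, μ(42) = -1, μ(43) = -1, μ(44) = 0, μ(45) = 0, μ(46) = 1, μ(47) = -1, μ(48) = 0, μ(49) = 0, μ(50) = 0, μ(51) = 1, μ(52) = 0, μ(53) = -1, μ(54) = 0, μ(55) = 1, μ(56) = 0, μ(57) = 1, μ(58) = 1, μ(59) = -1, μ(60) = 0, μ(61) = -1, μ(62) = 1, μ(63) = 0, μ(64) = 0, μ(65) = 1, μ(66) = -1, μ(67) = -1, μ(68) = 0, μ(69) = 1, μ(70) = -1, μ(71) = -1, μ(72) = 0, μ(73) = -1, μ(74) = 1, μ(75) = 0, μ(76) = 0, μ(77) = 1, μ(78) = -1, μ(79) = -1, μ(80) = 0, μ(81) = 0, μ(82) = 1, μ(83) = -1, μ(84) = 0, μ(85) = 1, μ(86) = 1, μ(87) = 1, μ(88) = 0, μ(89) = -1, μ(90) = 0, μ(91) = 1, μ(92) = 0, μ(93) = 1, μ(94) = 1, μ(95) = 1, μ(96) = 0, μ(97) = -1, μ(98) = 0, μ(99) = 0, μ(100) = 0, μ(101) = -1, μ(102) = -1, μ(103) = -1, μ(104) = 0, μ(105) = -1, μ(106) = 1, μ(107) = -1, μ(108) = 0, μ(109) = -1, μ(110) = -1, μ(111) = 1, μ(112) = 0, μ(113) = -1, μ(114) = -1, μ(115) = 1, μ(116) = 0, μ(117) = 0, μ(118) = 1, μ(119) = 1, μ(120) = 0, μ(121) = 0, μ(122) = 1, μ(123) = 1, μ(124) = 0, μ(125) = 0, μ(126) = 0, μ(127) = -1, μ(128) = 0, μ(129) = 1, μ(130) = -1, μ(131) = -1, μ(132) = 0, μ(133) = 1, μ(134) = 1, μ(135) = 0, μ(136) = 0, μ(137) = -1, μ(138) = -1, μ(139) = -1, μ(140) = 0, μ(141) = 1, μ(142) = 1, μ(143) = 1, μ(144) = 0, μ(145) = 1, μ(146) = 1, μ(147) = 0, μ(148) = 0, μ(149) = -1, μ(150) = 0, μ(151) = -1, μ(152) = 0, μ(153) = 0, μ(154) = -1, μ(155) = 1, μ(156) = 0, μ(157) = -1, μ(158) = 1, μ(159) = 1, μ(160) = 0, μ(161) = 1, μ(162) = 0, μ(163) = -1, μ(164) = 0, μ(165) = -1, μ(166) = 1, μ(167) = -1, μ(168) = 0, μ(169) = 0, μ(170) = -1, μ(171) = 0, μ(172) = 0, μ(173) = -1, μ(174) = -1, μ(175) = 0. Summing all 175 values: -4. (Mertens function M(x) = Σ_{n ≤ x} μ(n); on average M(x) should be small (PNT ⟺ M(x) = o(x)).)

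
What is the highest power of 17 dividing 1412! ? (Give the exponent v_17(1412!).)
v_17(1412!) = 87

Legendre's formula: v_p(n!) = Σ_{k ≥ 1} ⌊n / p^k⌋. For p = 17, n = 1412, the terms are:
  ⌊1412/17^1⌋ = ⌊1412/17⌋ = 83
  ⌊1412/17^2⌋ = ⌊1412/289⌋ = 4
(the next term ⌊1412/17^3⌋ = 0, terminating the sum). Summing: v_17(1412!) = 83 + 4 = 87.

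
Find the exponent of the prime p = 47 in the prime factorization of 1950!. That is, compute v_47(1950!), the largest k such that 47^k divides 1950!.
v_47(1950!) = 41

Legendre's formula: v_p(n!) = Σ_{k ≥ 1} ⌊n / p^k⌋. For p = 47, n = 1950, the terms are:
  ⌊1950/47^1⌋ = ⌊1950/47⌋ = 41
(the next term ⌊1950/47^2⌋ = 0, terminating the sum). Summing: v_47(1950!) = 41 = 41.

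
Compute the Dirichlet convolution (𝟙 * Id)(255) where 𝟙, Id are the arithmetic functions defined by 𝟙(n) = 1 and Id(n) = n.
(𝟙 * Id)(255) = 432

Divisors of 255: [1, 3, 5, 15, 17, 51, 85, 255]. For each d | 255:
  d = 1: 𝟙(1) · Id(255/1) = 1 · 255 = 255
  d = 3: 𝟙(3) · Id(255/3) = 1 · 85 = 85
  d = 5: 𝟙(5) · Id(255/5) = 1 · 51 = 51
  d = 15: 𝟙(15) · Id(255/15) = 1 · 17 = 17
  d = 17: 𝟙(17) · Id(255/17) = 1 · 15 = 15
  d = 51: 𝟙(51) · Id(255/51) = 1 · 5 = 5
  d = 85: 𝟙(85) · Id(255/85) = 1 · 3 = 3
  d = 255: 𝟙(255) · Id(255/255) = 1 · 1 = 1
Summing: (𝟙 * Id)(255) = 255 + 85 + 51 + 17 + 15 + 5 + 3 + 1 = 432.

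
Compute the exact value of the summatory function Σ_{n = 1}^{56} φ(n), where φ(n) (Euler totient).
Σ_{n ≤ 56} φ(n) = 964

Compute φ(n) for each 1 ≤ n ≤ 56: φ(1) = 1, φ(2) = 1, φ(3) = 2, φ(4) = 2, φ(5) = 4, φ(6) = 2, φ(7) = 6, φ(8) = 4, φ(9) = 6, φ(10) = 4, φ(11) = 10, φ(12) = 4, φ(13) = 12, φ(14) = 6, φ(15) = 8, φ(16) = 8, φ(17) = 16, φ(18) = 6, φ(19) = 18, φ(20) = 8, φ(21) = 12, φ(22) = 10, φ(23) = 22, φ(24) = 8, φ(25) = 20, φ(26) = 12, φ(27) = 18, φ(28) = 12, φ(29) = 28, φ(30) = 8, φ(31) = 30, φ(32) = 16, φ(33) = 20, φ(34) = 16, φ(35) = 24, φ(36) = 12, φ(37) = 36, φ(38) = 18, φ(39) = 24, φ(40) = 16, φ(41) = 40, φ(42) = 12, φ(43) = 42, φ(44) = 20, φ(45) = 24, φ(46) = 22, φ(47) = 46, φ(48) = 16, φ(49) = 42, φ(50) = 20, φ(51) = 32, φ(52) = 24, φ(53) = 52, φ(54) = 18, φ(55) = 40, φ(56) = 24. Summing all 56 values: 964. (Average order: Σ_{n ≤ x} φ(n) ~ (3/π²) x². For x = 56, (3/π²)·56² ≈ 953.23.)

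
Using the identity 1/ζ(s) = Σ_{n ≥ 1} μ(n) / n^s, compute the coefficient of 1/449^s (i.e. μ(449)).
μ(449) = -1

Factor n = 449 = 449. μ(n) = 0 if any exponent ≥ 2 (not squarefree); otherwise μ(n) = (−1)^{ω(n)} where ω(n) is the number of distinct prime factors. Applying: μ(449) = -1.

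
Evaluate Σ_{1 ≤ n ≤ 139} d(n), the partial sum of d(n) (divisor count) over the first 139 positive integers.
Σ_{n ≤ 139} d(n) = 707

Compute d(n) for each 1 ≤ n ≤ 139: d(1) = 1, d(2) = 2, d(3) = 2, d(4) = 3, d(5) = 2, d(6) = 4, d(7) = 2, d(8) = 4, d(9) = 3, d(10) = 4, d(11) = 2, d(12) = 6, d(13) = 2, d(14) = 4, d(15) = 4, d(16) = 5, d(17) = 2, d(18) = 6, d(19) = 2, d(20) = 6, d(21) = 4, d(22) = 4, d(23) = 2, d(24) = 8, d(25) = 3, d(26) = 4, d(27) = 4, d(28) = 6, d(29) = 2, d(30) = 8, d(31) = 2, d(32) = 6, d(33) = 4, d(34) = 4, d(35) = 4, d(36) = 9, d(37) = 2, d(38) = 4, d(39) = 4, d(40) = 8, d(41) = 2, d(42) = 8, d(43) = 2, d(44) = 6, d(45) = 6, d(46) = 4, d(47) = 2, d(48) = 10, d(49) = 3, d(50) = 6, d(51) = 4, d(52) = 6, d(53) = 2, d(54) = 8, d(55) = 4, d(56) = 8, d(57) = 4, d(58) = 4, d(59) = 2, d(60) = 12, d(61) = 2, d(62) = 4, d(63) = 6, d(64) = 7, d(65) = 4, d(66) = 8, d(67) = 2, d(68) = 6, d(69) = 4, d(70) = 8, d(71) = 2, d(72) = 12, d(73) = 2, d(74) = 4, d(75) = 6, d(76) = 6, d(77) = 4, d(78) = 8, d(79) = 2, d(80) = 10, d(81) = 5, d(82) = 4, d(83) = 2, d(84) = 12, d(85) = 4, d(86) = 4, d(87) = 4, d(88) = 8, d(89) = 2, d(90) = 12, d(91) = 4, d(92) = 6, d(93) = 4, d(94) = 4, d(95) = 4, d(96) = 12, d(97) = 2, d(98) = 6, d(99) = 6, d(100) = 9, d(101) = 2, d(102) = 8, d(103) = 2, d(104) = 8, d(105) = 8, d(106) = 4, d(107) = 2, d(108) = 12, d(109) = 2, d(110) = 8, d(111) = 4, d(112) = 10, d(113) = 2, d(114) = 8, d(115) = 4, d(116) = 6, d(117) = 6, d(118) = 4, d(119) = 4, d(120) = 16, d(121) = 3, d(122) = 4, d(123) = 4, d(124) = 6, d(125) = 4, d(126) = 12, d(127) = 2, d(128) = 8, d(129) = 4, d(130) = 8, d(131) = 2, d(132) = 12, d(133) = 4, d(134) = 4, d(135) = 8, d(136) = 8, d(137) = 2, d(138) = 8, d(139) = 2. Summing all 139 values: 707. (Dirichlet's divisor formula: Σ_{n ≤ x} d(n) = x ln(x) + (2γ − 1) x + O(√x). For x = 139, the asymptotic estimate is ≈ 707.36.)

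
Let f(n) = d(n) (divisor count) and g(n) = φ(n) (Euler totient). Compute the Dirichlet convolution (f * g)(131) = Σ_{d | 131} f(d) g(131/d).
(d * φ)(131) = 132

Divisors of 131: [1, 131]. For each d | 131:
  d = 1: d(1) · φ(131/1) = 1 · 130 = 130
  d = 131: d(131) · φ(131/131) = 2 · 1 = 2
Summing: (d * φ)(131) = 130 + 2 = 132.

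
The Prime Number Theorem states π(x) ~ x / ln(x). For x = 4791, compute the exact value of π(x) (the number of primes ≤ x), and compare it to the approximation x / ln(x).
π(4791) = 644;  x/ln(x) ≈ 565.34;  relative error ≈ 12.21%.

Directly count primes up to 4791: π(4791) = 644. The PNT approximation gives 4791/ln(4791) ≈ 4791/8.47449 ≈ 565.34. Relative error (π(x) − x/ln(x)) / π(x) ≈ 12.21%; the approximation is known to undercount slightly (Li(x) is a better estimate).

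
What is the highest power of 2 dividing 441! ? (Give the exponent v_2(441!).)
v_2(441!) = 435

Legendre's formula: v_p(n!) = Σ_{k ≥ 1} ⌊n / p^k⌋. For p = 2, n = 441, the terms are:
  ⌊441/2^1⌋ = ⌊441/2⌋ = 220
  ⌊441/2^2⌋ = ⌊441/4⌋ = 110
  ⌊441/2^3⌋ = ⌊441/8⌋ = 55
  ⌊441/2^4⌋ = ⌊441/16⌋ = 27
  ⌊441/2^5⌋ = ⌊441/32⌋ = 13
  ⌊441/2^6⌋ = ⌊441/64⌋ = 6
  ⌊441/2^7⌋ = ⌊441/128⌋ = 3
  ⌊441/2^8⌋ = ⌊441/256⌋ = 1
(the next term ⌊441/2^9⌋ = 0, terminating the sum). Summing: v_2(441!) = 220 + 110 + 55 + 27 + 13 + 6 + 3 + 1 = 435.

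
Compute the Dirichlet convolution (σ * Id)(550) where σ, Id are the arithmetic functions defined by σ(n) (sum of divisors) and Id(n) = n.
(σ * Id)(550) = 9890

Divisors of 550: [1, 2, 5, 10, 11, 22, 25, 50, 55, 110, 275, 550]. For each d | 550:
  d = 1: σ(1) · Id(550/1) = 1 · 550 = 550
  d = 2: σ(2) · Id(550/2) = 3 · 275 = 825
  d = 5: σ(5) · Id(550/5) = 6 · 110 = 660
  d = 10: σ(10) · Id(550/10) = 18 · 55 = 990
  d = 11: σ(11) · Id(550/11) = 12 · 50 = 600
  d = 22: σ(22) · Id(550/22) = 36 · 25 = 900
  d = 25: σ(25) · Id(550/25) = 31 · 22 = 682
  d = 50: σ(50) · Id(550/50) = 93 · 11 = 1023
  d = 55: σ(55) · Id(550/55) = 72 · 10 = 720
  d = 110: σ(110) · Id(550/110) = 216 · 5 = 1080
  d = 275: σ(275) · Id(550/275) = 372 · 2 = 744
  d = 550: σ(550) · Id(550/550) = 1116 · 1 = 1116
Summing: (σ * Id)(550) = 550 + 825 + 660 + 990 + 600 + 900 + 682 + 1023 + 720 + 1080 + 744 + 1116 = 9890.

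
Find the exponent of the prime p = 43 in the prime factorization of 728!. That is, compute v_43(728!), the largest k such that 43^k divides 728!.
v_43(728!) = 16

Legendre's formula: v_p(n!) = Σ_{k ≥ 1} ⌊n / p^k⌋. For p = 43, n = 728, the terms are:
  ⌊728/43^1⌋ = ⌊728/43⌋ = 16
(the next term ⌊728/43^2⌋ = 0, terminating the sum). Summing: v_43(728!) = 16 = 16.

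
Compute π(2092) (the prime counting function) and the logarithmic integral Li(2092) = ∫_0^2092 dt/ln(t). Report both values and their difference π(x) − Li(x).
π(2092) = 316;  Li(2092) ≈ 326.88;  π(x) − Li(x) ≈ -10.88.

Direct count of primes ≤ 2092 gives π(2092) = 316. Numerical evaluation of the logarithmic integral gives Li(2092) ≈ 326.88. The difference π(x) − Li(x) ≈ -10.88 is typically negative for small/moderate x (Li(x) overestimates), though Littlewood's theorem shows this sign changes infinitely often.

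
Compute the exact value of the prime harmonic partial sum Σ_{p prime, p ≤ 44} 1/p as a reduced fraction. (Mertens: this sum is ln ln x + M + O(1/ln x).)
Σ 1/p = 21460568175640361/13082761331670030

π(44) = 14, so the primes ≤ 44 are [2, 3, 5, 7, 11, 13, 17, 19, 23, 29, 31, 37, 41, 43]. Summing 1/p over these primes: 21460568175640361/13082761331670030 ≈ 1.6404. Mertens estimate ln ln(44) + 0.2615 ≈ 1.5923.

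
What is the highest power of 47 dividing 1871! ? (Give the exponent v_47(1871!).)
v_47(1871!) = 39

Legendre's formula: v_p(n!) = Σ_{k ≥ 1} ⌊n / p^k⌋. For p = 47, n = 1871, the terms are:
  ⌊1871/47^1⌋ = ⌊1871/47⌋ = 39
(the next term ⌊1871/47^2⌋ = 0, terminating the sum). Summing: v_47(1871!) = 39 = 39.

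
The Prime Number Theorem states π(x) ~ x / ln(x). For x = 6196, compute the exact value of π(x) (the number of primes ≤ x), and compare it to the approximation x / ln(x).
π(6196) = 804;  x/ln(x) ≈ 709.60;  relative error ≈ 11.74%.

Directly count primes up to 6196: π(6196) = 804. The PNT approximation gives 6196/ln(6196) ≈ 6196/8.73166 ≈ 709.60. Relative error (π(x) − x/ln(x)) / π(x) ≈ 11.74%; the approximation is known to undercount slightly (Li(x) is a better estimate).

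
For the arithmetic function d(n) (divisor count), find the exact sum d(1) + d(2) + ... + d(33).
Σ_{n ≤ 33} d(n) = 123

Compute d(n) for each 1 ≤ n ≤ 33: d(1) = 1, d(2) = 2, d(3) = 2, d(4) = 3, d(5) = 2, d(6) = 4, d(7) = 2, d(8) = 4, d(9) = 3, d(10) = 4, d(11) = 2, d(12) = 6, d(13) = 2, d(14) = 4, d(15) = 4, d(16) = 5, d(17) = 2, d(18) = 6, d(19) = 2, d(20) = 6, d(21) = 4, d(22) = 4, d(23) = 2, d(24) = 8, d(25) = 3, d(26) = 4, d(27) = 4, d(28) = 6, d(29) = 2, d(30) = 8, d(31) = 2, d(32) = 6, d(33) = 4. Summing all 33 values: 123. (Dirichlet's divisor formula: Σ_{n ≤ x} d(n) = x ln(x) + (2γ − 1) x + O(√x). For x = 33, the asymptotic estimate is ≈ 120.48.)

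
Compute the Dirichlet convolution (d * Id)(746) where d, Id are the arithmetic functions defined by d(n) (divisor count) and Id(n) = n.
(d * Id)(746) = 1500

Divisors of 746: [1, 2, 373, 746]. For each d | 746:
  d = 1: d(1) · Id(746/1) = 1 · 746 = 746
  d = 2: d(2) · Id(746/2) = 2 · 373 = 746
  d = 373: d(373) · Id(746/373) = 2 · 2 = 4
  d = 746: d(746) · Id(746/746) = 4 · 1 = 4
Summing: (d * Id)(746) = 746 + 746 + 4 + 4 = 1500.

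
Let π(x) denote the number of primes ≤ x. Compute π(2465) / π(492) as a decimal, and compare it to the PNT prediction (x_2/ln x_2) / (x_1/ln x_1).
π(2465)/π(492) = 364/94 ≈ 3.8723;  PNT prediction ≈ 3.9764.

π(492) = 94 and π(2465) = 364, so π(2465)/π(492) ≈ 3.8723. The PNT-predicted ratio is (2465/ln(2465)) / (492/ln(492)) ≈ 3.9764. The two agree to within a few percent, as expected.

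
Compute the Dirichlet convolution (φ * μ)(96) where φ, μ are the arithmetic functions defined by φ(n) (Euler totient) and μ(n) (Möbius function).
(φ * μ)(96) = 8

Divisors of 96: [1, 2, 3, 4, 6, 8, 12, 16, 24, 32, 48, 96]. For each d | 96:
  d = 1: φ(1) · μ(96/1) = 1 · 0 = 0
  d = 2: φ(2) · μ(96/2) = 1 · 0 = 0
  d = 3: φ(3) · μ(96/3) = 2 · 0 = 0
  d = 4: φ(4) · μ(96/4) = 2 · 0 = 0
  d = 6: φ(6) · μ(96/6) = 2 · 0 = 0
  d = 8: φ(8) · μ(96/8) = 4 · 0 = 0
  d = 12: φ(12) · μ(96/12) = 4 · 0 = 0
  d = 16: φ(16) · μ(96/16) = 8 · 1 = 8
  d = 24: φ(24) · μ(96/24) = 8 · 0 = 0
  d = 32: φ(32) · μ(96/32) = 16 · -1 = -16
  d = 48: φ(48) · μ(96/48) = 16 · -1 = -16
  d = 96: φ(96) · μ(96/96) = 32 · 1 = 32
Summing: (φ * μ)(96) = 0 + 0 + 0 + 0 + 0 + 0 + 0 + 8 + 0 + -16 + -16 + 32 = 8.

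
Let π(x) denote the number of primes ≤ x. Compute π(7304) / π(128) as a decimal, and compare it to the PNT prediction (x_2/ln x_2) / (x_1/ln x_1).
π(7304)/π(128) = 930/31 ≈ 30.0000;  PNT prediction ≈ 31.1222.

π(128) = 31 and π(7304) = 930, so π(7304)/π(128) ≈ 30.0000. The PNT-predicted ratio is (7304/ln(7304)) / (128/ln(128)) ≈ 31.1222. The two agree to within a few percent, as expected.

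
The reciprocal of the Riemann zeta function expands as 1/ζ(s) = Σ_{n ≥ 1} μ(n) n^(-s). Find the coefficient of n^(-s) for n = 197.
μ(197) = -1

Factor n = 197 = 197. μ(n) = 0 if any exponent ≥ 2 (not squarefree); otherwise μ(n) = (−1)^{ω(n)} where ω(n) is the number of distinct prime factors. Applying: μ(197) = -1.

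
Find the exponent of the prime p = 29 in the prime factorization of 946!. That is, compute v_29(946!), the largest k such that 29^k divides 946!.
v_29(946!) = 33

Legendre's formula: v_p(n!) = Σ_{k ≥ 1} ⌊n / p^k⌋. For p = 29, n = 946, the terms are:
  ⌊946/29^1⌋ = ⌊946/29⌋ = 32
  ⌊946/29^2⌋ = ⌊946/841⌋ = 1
(the next term ⌊946/29^3⌋ = 0, terminating the sum). Summing: v_29(946!) = 32 + 1 = 33.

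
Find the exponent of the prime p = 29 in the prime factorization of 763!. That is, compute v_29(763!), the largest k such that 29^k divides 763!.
v_29(763!) = 26

Legendre's formula: v_p(n!) = Σ_{k ≥ 1} ⌊n / p^k⌋. For p = 29, n = 763, the terms are:
  ⌊763/29^1⌋ = ⌊763/29⌋ = 26
(the next term ⌊763/29^2⌋ = 0, terminating the sum). Summing: v_29(763!) = 26 = 26.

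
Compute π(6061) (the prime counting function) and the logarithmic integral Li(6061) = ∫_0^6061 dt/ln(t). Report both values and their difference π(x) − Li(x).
π(6061) = 790;  Li(6061) ≈ 807.42;  π(x) − Li(x) ≈ -17.42.

Direct count of primes ≤ 6061 gives π(6061) = 790. Numerical evaluation of the logarithmic integral gives Li(6061) ≈ 807.42. The difference π(x) − Li(x) ≈ -17.42 is typically negative for small/moderate x (Li(x) overestimates), though Littlewood's theorem shows this sign changes infinitely often.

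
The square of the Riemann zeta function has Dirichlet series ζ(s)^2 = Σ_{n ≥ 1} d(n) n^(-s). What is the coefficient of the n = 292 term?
d(292) = 6

ζ(s)^2 = (Σ 1/m^s)(Σ 1/k^s). The coefficient of 1/n^s in the product is the number of ordered pairs (m, k) with mk = n, which equals d(n). For n = 292, divisors are [1, 2, 4, 73, 146, 292], so d(292) = 6.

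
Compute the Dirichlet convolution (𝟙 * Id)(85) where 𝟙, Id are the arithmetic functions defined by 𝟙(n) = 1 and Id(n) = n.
(𝟙 * Id)(85) = 108

Divisors of 85: [1, 5, 17, 85]. For each d | 85:
  d = 1: 𝟙(1) · Id(85/1) = 1 · 85 = 85
  d = 5: 𝟙(5) · Id(85/5) = 1 · 17 = 17
  d = 17: 𝟙(17) · Id(85/17) = 1 · 5 = 5
  d = 85: 𝟙(85) · Id(85/85) = 1 · 1 = 1
Summing: (𝟙 * Id)(85) = 85 + 17 + 5 + 1 = 108.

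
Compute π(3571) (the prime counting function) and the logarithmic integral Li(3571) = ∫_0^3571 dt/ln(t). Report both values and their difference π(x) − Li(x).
π(3571) = 500;  Li(3571) ≈ 513.29;  π(x) − Li(x) ≈ -13.29.

Direct count of primes ≤ 3571 gives π(3571) = 500. Numerical evaluation of the logarithmic integral gives Li(3571) ≈ 513.29. The difference π(x) − Li(x) ≈ -13.29 is typically negative for small/moderate x (Li(x) overestimates), though Littlewood's theorem shows this sign changes infinitely often.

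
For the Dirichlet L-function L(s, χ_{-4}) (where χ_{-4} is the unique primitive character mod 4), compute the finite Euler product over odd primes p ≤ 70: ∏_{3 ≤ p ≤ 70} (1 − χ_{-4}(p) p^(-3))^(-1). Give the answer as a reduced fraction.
∏ = 497044101252700953274063170881740849527845657594881/512972994773739111227016105418519405174088647311360

The odd primes p ≤ 70 are [3, 5, 7, 11, 13, 17, 19, 23, 29, 31, 37, 41, 43, 47, 53, 59, 61, 67]. For each, χ(p) = 1 if p ≡ 1 mod 4, χ(p) = −1 if p ≡ 3 mod 4. Taking (1 − χ(p)/p^3)^(-1) = p^3/(p^3 − χ(p)): (1 − (-1)/3^3)^(-1) · (1 − (1)/5^3)^(-1) · (1 − (-1)/7^3)^(-1) · (1 − (-1)/11^3)^(-1) · (1 − (1)/13^3)^(-1) · (1 − (1)/17^3)^(-1) · (1 − (-1)/19^3)^(-1) · (1 − (-1)/23^3)^(-1) · (1 − (1)/29^3)^(-1) · (1 − (-1)/31^3)^(-1) · (1 − (1)/37^3)^(-1) · (1 − (1)/41^3)^(-1) · (1 − (-1)/43^3)^(-1) · (1 − (-1)/47^3)^(-1) · (1 − (1)/53^3)^(-1) · (1 − (-1)/59^3)^(-1) · (1 − (1)/61^3)^(-1) · (1 − (-1)/67^3)^(-1) = 497044101252700953274063170881740849527845657594881/512972994773739111227016105418519405174088647311360.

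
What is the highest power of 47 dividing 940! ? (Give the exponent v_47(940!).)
v_47(940!) = 20

Legendre's formula: v_p(n!) = Σ_{k ≥ 1} ⌊n / p^k⌋. For p = 47, n = 940, the terms are:
  ⌊940/47^1⌋ = ⌊940/47⌋ = 20
(the next term ⌊940/47^2⌋ = 0, terminating the sum). Summing: v_47(940!) = 20 = 20.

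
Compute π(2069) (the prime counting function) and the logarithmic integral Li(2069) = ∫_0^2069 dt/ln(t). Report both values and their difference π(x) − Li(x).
π(2069) = 312;  Li(2069) ≈ 323.87;  π(x) − Li(x) ≈ -11.87.

Direct count of primes ≤ 2069 gives π(2069) = 312. Numerical evaluation of the logarithmic integral gives Li(2069) ≈ 323.87. The difference π(x) − Li(x) ≈ -11.87 is typically negative for small/moderate x (Li(x) overestimates), though Littlewood's theorem shows this sign changes infinitely often.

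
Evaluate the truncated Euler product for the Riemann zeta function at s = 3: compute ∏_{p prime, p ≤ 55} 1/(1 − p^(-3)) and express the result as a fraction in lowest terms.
∏ = 16238292364256237331040396846411171054751/13509219810297755163480275884866445246464

The primes p ≤ 55 are [2, 3, 5, 7, 11, 13, 17, 19, 23, 29, 31, 37, 41, 43, 47, 53]. For each prime, (1 − 1/p^3)^(-1) = p^3 / (p^3 − 1). The product is (1 − 1/2^3)^(-1), (1 − 1/3^3)^(-1), (1 − 1/5^3)^(-1), (1 − 1/7^3)^(-1), (1 − 1/11^3)^(-1), (1 − 1/13^3)^(-1), (1 − 1/17^3)^(-1), (1 − 1/19^3)^(-1), (1 − 1/23^3)^(-1), (1 − 1/29^3)^(-1), (1 − 1/31^3)^(-1), (1 − 1/37^3)^(-1), (1 − 1/41^3)^(-1), (1 − 1/43^3)^(-1), (1 − 1/47^3)^(-1), (1 − 1/53^3)^(-1) = ∏ p^3 / (p^3 − 1) = 16238292364256237331040396846411171054751/13509219810297755163480275884866445246464.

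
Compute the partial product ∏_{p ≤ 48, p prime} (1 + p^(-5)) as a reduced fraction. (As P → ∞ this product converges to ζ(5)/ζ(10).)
∏ = 77350420258916008694441522216355088445733760320747817275637792505856/74669957780522328018216335873020857442299719217280893302140029444835

The primes p ≤ 48 are [2, 3, 5, 7, 11, 13, 17, 19, 23, 29, 31, 37, 41, 43, 47]. For each, (1 + 1/p^5) = (p^5 + 1)/p^5. Multiplying these fractions over p ∈ [2, 3, 5, 7, 11, 13, 17, 19, 23, 29, 31, 37, 41, 43, 47] gives 77350420258916008694441522216355088445733760320747817275637792505856/74669957780522328018216335873020857442299719217280893302140029444835. (In the limit P → ∞ this tends to ζ(5)/ζ(10).)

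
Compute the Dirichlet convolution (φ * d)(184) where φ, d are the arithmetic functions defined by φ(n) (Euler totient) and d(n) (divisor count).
(φ * d)(184) = 360

Divisors of 184: [1, 2, 4, 8, 23, 46, 92, 184]. For each d | 184:
  d = 1: φ(1) · d(184/1) = 1 · 8 = 8
  d = 2: φ(2) · d(184/2) = 1 · 6 = 6
  d = 4: φ(4) · d(184/4) = 2 · 4 = 8
  d = 8: φ(8) · d(184/8) = 4 · 2 = 8
  d = 23: φ(23) · d(184/23) = 22 · 4 = 88
  d = 46: φ(46) · d(184/46) = 22 · 3 = 66
  d = 92: φ(92) · d(184/92) = 44 · 2 = 88
  d = 184: φ(184) · d(184/184) = 88 · 1 = 88
Summing: (φ * d)(184) = 8 + 6 + 8 + 8 + 88 + 66 + 88 + 88 = 360.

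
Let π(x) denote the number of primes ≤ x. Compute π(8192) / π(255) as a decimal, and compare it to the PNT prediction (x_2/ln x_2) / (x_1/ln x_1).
π(8192)/π(255) = 1028/54 ≈ 19.0370;  PNT prediction ≈ 19.7556.

π(255) = 54 and π(8192) = 1028, so π(8192)/π(255) ≈ 19.0370. The PNT-predicted ratio is (8192/ln(8192)) / (255/ln(255)) ≈ 19.7556. The two agree to within a few percent, as expected.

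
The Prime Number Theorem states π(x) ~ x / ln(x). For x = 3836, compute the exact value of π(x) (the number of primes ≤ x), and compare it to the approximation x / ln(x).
π(3836) = 532;  x/ln(x) ≈ 464.85;  relative error ≈ 12.62%.

Directly count primes up to 3836: π(3836) = 532. The PNT approximation gives 3836/ln(3836) ≈ 3836/8.25219 ≈ 464.85. Relative error (π(x) − x/ln(x)) / π(x) ≈ 12.62%; the approximation is known to undercount slightly (Li(x) is a better estimate).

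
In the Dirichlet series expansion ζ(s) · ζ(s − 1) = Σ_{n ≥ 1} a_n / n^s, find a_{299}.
σ(299) = 336

In the product (Σ m^0/m^s)(Σ k / k^s) = Σ (Σ_{d | n} d) / n^s, the coefficient of 1/n^s is σ(n) = Σ_{d | n} d. For n = 299, divisors are [1, 13, 23, 299]; summing: σ(299) = 336.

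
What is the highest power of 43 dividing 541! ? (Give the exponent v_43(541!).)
v_43(541!) = 12

Legendre's formula: v_p(n!) = Σ_{k ≥ 1} ⌊n / p^k⌋. For p = 43, n = 541, the terms are:
  ⌊541/43^1⌋ = ⌊541/43⌋ = 12
(the next term ⌊541/43^2⌋ = 0, terminating the sum). Summing: v_43(541!) = 12 = 12.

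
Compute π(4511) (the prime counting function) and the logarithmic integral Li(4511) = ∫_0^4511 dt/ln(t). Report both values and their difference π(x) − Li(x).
π(4511) = 611;  Li(4511) ≈ 626.52;  π(x) − Li(x) ≈ -15.52.

Direct count of primes ≤ 4511 gives π(4511) = 611. Numerical evaluation of the logarithmic integral gives Li(4511) ≈ 626.52. The difference π(x) − Li(x) ≈ -15.52 is typically negative for small/moderate x (Li(x) overestimates), though Littlewood's theorem shows this sign changes infinitely often.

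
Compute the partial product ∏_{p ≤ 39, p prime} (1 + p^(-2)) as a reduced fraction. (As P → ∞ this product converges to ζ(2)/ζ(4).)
∏ = 270008184968000000/178631837133343209

The primes p ≤ 39 are [2, 3, 5, 7, 11, 13, 17, 19, 23, 29, 31, 37]. For each, (1 + 1/p^2) = (p^2 + 1)/p^2. Multiplying these fractions over p ∈ [2, 3, 5, 7, 11, 13, 17, 19, 23, 29, 31, 37] gives 270008184968000000/178631837133343209. (In the limit P → ∞ this tends to ζ(2)/ζ(4).)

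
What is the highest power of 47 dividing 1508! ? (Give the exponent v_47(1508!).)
v_47(1508!) = 32

Legendre's formula: v_p(n!) = Σ_{k ≥ 1} ⌊n / p^k⌋. For p = 47, n = 1508, the terms are:
  ⌊1508/47^1⌋ = ⌊1508/47⌋ = 32
(the next term ⌊1508/47^2⌋ = 0, terminating the sum). Summing: v_47(1508!) = 32 = 32.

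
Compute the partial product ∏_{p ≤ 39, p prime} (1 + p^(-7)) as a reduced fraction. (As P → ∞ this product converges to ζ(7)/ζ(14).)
∏ = 228018297549409144061012751313154880100808796638571013381923478410878979964928/226144123234654878853445211850814351110881099376313221108562837934941141853125

The primes p ≤ 39 are [2, 3, 5, 7, 11, 13, 17, 19, 23, 29, 31, 37]. For each, (1 + 1/p^7) = (p^7 + 1)/p^7. Multiplying these fractions over p ∈ [2, 3, 5, 7, 11, 13, 17, 19, 23, 29, 31, 37] gives 228018297549409144061012751313154880100808796638571013381923478410878979964928/226144123234654878853445211850814351110881099376313221108562837934941141853125. (In the limit P → ∞ this tends to ζ(7)/ζ(14).)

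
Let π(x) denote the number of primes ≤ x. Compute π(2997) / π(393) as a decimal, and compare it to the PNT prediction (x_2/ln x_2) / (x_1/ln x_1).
π(2997)/π(393) = 429/77 ≈ 5.5714;  PNT prediction ≈ 5.6907.

π(393) = 77 and π(2997) = 429, so π(2997)/π(393) ≈ 5.5714. The PNT-predicted ratio is (2997/ln(2997)) / (393/ln(393)) ≈ 5.6907. The two agree to within a few percent, as expected.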